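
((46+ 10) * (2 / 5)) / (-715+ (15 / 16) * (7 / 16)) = -28672 / 914675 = -0.03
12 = 12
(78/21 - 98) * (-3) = 1980/7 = 282.86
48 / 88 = 6 / 11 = 0.55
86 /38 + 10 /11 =663 /209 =3.17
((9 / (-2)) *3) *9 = -243 / 2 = -121.50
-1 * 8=-8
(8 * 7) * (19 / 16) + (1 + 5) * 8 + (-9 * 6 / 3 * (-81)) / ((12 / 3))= 479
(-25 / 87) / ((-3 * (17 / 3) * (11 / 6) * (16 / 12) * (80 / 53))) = 795 / 173536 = 0.00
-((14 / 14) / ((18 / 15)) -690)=4135 / 6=689.17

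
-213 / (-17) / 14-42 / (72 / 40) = -16021 / 714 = -22.44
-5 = -5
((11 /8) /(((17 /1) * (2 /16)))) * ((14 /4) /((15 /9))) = 231 /170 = 1.36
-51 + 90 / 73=-3633 / 73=-49.77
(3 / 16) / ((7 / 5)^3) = 375 / 5488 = 0.07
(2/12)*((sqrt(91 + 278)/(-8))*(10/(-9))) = 5*sqrt(41)/72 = 0.44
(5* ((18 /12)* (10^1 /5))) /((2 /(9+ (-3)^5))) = -1755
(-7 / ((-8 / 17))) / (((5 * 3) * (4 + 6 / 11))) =1309 / 6000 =0.22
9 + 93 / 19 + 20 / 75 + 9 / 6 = 8927 / 570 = 15.66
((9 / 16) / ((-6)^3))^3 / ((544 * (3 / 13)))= -13 / 92408905728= -0.00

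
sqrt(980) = 14 *sqrt(5) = 31.30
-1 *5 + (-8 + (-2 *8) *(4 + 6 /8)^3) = -6911 /4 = -1727.75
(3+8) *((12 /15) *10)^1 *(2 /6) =88 /3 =29.33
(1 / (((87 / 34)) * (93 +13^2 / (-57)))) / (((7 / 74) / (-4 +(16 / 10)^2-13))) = -4314311 / 6511225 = -0.66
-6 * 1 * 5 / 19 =-1.58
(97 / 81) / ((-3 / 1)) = -97 / 243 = -0.40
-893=-893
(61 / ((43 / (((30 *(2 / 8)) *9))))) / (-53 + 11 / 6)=-24705 / 13201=-1.87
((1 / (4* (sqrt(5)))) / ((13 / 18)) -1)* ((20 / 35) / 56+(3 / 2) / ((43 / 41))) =-3035 / 2107+5463* sqrt(5) / 54782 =-1.22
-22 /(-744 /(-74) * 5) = -0.44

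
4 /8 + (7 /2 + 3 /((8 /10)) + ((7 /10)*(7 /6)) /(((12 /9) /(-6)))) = 163 /40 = 4.08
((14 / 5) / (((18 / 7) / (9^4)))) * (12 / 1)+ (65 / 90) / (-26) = 15431467 / 180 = 85730.37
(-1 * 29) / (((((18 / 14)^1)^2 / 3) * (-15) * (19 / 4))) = 0.74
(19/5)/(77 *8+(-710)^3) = -0.00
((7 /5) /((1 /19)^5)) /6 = 577756.43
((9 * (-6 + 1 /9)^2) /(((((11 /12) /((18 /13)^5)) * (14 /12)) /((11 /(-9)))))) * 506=-2387328920064 /2599051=-918538.70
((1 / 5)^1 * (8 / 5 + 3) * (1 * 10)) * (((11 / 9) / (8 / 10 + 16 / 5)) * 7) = 1771 / 90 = 19.68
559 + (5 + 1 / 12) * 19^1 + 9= 7975 / 12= 664.58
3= 3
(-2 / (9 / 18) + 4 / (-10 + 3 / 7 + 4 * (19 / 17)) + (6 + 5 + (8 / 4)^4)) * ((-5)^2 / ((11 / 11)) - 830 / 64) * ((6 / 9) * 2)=1730575 / 4856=356.38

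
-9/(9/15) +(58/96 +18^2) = 14861/48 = 309.60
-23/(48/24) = -23/2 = -11.50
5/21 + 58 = 1223/21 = 58.24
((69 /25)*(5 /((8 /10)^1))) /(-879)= -23 /1172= -0.02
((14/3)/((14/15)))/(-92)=-5/92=-0.05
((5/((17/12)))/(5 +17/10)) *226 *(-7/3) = -316400/1139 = -277.79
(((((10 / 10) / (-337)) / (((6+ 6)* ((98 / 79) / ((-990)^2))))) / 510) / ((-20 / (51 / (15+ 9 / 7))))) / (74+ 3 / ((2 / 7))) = 86031 / 121195984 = 0.00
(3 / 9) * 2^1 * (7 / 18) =7 / 27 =0.26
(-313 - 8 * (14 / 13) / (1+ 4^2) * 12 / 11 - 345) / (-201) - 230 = -110784188 / 488631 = -226.72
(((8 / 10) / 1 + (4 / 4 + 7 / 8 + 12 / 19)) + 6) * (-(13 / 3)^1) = -40.33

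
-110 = -110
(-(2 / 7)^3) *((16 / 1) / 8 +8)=-80 / 343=-0.23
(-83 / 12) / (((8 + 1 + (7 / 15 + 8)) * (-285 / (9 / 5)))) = 249 / 99560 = 0.00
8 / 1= 8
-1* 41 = -41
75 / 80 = 15 / 16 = 0.94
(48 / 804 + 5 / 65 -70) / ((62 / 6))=-182553 / 27001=-6.76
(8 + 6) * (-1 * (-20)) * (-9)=-2520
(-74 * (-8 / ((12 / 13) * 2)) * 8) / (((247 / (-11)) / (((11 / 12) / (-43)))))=17908 / 7353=2.44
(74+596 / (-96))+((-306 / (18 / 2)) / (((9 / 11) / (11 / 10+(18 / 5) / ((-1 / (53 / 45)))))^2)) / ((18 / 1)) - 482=-1611195361 / 3645000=-442.03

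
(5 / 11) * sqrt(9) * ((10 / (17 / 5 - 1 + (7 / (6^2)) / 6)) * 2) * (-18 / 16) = -364500 / 28897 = -12.61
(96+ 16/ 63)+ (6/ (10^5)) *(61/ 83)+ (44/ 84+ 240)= 12578651647/ 37350000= 336.78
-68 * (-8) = 544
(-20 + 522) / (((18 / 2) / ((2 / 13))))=1004 / 117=8.58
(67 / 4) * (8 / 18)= 67 / 9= 7.44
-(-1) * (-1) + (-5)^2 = 24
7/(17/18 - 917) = -126/16489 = -0.01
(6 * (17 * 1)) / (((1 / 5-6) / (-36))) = 633.10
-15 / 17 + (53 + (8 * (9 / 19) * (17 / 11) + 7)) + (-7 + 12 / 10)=1051228 / 17765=59.17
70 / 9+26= 304 / 9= 33.78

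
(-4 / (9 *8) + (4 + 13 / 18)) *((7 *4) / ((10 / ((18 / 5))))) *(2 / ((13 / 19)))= 44688 / 325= 137.50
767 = 767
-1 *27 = -27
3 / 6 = 1 / 2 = 0.50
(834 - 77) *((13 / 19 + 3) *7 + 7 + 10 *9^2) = 12121841 / 19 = 637991.63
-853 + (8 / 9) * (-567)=-1357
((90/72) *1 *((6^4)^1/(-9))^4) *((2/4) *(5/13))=1343692800/13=103360984.62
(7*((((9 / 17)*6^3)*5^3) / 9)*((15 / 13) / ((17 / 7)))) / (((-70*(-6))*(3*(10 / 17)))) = 7.13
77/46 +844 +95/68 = 1324819/1564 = 847.07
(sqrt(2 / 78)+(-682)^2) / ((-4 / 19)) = -2209339-19*sqrt(39) / 156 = -2209339.76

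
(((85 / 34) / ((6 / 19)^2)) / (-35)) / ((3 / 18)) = -361 / 84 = -4.30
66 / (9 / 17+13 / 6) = 612 / 25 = 24.48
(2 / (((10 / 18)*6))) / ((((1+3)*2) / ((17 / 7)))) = 51 / 280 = 0.18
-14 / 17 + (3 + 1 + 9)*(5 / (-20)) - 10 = -957 / 68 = -14.07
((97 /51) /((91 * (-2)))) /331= -97 /3072342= -0.00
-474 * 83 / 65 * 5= -39342 / 13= -3026.31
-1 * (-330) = 330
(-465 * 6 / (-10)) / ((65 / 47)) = 13113 / 65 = 201.74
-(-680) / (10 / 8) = 544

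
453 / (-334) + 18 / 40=-3027 / 3340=-0.91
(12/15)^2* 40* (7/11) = 896/55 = 16.29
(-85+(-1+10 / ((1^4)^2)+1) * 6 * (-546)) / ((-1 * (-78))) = -32845 / 78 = -421.09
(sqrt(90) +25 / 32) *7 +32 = 1199 / 32 +21 *sqrt(10) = 103.88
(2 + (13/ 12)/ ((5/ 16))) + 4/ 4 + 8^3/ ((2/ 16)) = 61537/ 15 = 4102.47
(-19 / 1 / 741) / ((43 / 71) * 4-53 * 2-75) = 71 / 494481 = 0.00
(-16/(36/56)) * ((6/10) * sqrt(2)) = -224 * sqrt(2)/15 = -21.12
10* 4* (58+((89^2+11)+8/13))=4155120/13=319624.62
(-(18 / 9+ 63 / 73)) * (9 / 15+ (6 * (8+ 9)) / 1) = -293.75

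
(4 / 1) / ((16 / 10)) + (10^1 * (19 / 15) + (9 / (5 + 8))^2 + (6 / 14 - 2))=99901 / 7098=14.07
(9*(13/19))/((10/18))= 1053/95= 11.08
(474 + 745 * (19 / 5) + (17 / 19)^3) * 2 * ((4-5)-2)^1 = -136043448 / 6859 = -19834.30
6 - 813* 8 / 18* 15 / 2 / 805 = 424 / 161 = 2.63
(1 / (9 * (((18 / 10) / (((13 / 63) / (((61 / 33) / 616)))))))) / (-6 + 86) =1573 / 29646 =0.05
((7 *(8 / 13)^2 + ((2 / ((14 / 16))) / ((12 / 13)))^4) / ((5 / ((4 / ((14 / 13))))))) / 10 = 1322790592 / 442444275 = 2.99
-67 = -67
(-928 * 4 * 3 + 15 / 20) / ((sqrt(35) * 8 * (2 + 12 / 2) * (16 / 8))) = -6363 * sqrt(35) / 2560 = -14.70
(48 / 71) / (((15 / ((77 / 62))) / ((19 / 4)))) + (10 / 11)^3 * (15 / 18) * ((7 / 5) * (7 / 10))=38645768 / 43942965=0.88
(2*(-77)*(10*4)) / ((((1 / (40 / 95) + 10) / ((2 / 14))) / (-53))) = 33920 / 9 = 3768.89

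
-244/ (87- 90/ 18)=-122/ 41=-2.98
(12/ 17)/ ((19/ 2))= 24/ 323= 0.07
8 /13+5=73 /13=5.62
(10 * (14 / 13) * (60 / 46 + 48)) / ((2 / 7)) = 555660 / 299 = 1858.39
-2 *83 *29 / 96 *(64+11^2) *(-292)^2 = -2372977055 / 3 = -790992351.67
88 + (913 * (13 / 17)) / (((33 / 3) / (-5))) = -3899 / 17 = -229.35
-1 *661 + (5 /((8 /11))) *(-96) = -1321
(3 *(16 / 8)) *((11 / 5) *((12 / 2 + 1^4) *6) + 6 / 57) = 52728 / 95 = 555.03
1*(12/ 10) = 6/ 5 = 1.20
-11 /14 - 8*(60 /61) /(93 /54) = -5.35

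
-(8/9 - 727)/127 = 6535/1143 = 5.72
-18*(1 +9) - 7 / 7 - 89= -270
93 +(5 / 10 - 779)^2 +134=2425157 / 4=606289.25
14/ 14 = 1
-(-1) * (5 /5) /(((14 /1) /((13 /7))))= 13 /98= 0.13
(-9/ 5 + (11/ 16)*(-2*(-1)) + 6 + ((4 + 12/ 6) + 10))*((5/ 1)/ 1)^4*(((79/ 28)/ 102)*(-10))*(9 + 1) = -213053125/ 5712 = -37299.22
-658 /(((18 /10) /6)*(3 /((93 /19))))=-203980 /57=-3578.60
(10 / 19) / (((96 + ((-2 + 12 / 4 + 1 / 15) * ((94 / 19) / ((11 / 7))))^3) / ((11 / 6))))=29730380625 / 4124813313952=0.01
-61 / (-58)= 61 / 58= 1.05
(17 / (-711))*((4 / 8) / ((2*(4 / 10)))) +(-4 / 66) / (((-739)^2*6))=-510623767 / 34169698728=-0.01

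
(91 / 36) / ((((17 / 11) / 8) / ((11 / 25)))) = 5.76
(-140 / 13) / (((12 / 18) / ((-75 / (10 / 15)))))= 23625 / 13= 1817.31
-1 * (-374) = 374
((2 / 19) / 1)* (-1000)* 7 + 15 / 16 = -223715 / 304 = -735.90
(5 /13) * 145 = 55.77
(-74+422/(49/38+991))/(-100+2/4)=5548564/7503693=0.74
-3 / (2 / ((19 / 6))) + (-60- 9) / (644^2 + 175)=-7883585 / 1659644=-4.75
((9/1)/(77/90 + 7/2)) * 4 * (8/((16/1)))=405/98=4.13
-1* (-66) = 66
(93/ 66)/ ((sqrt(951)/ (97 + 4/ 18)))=4.44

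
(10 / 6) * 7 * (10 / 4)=175 / 6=29.17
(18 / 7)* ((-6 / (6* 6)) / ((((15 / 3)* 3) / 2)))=-2 / 35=-0.06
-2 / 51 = -0.04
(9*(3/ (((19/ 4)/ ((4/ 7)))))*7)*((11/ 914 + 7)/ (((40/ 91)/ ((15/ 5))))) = 47240739/ 43415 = 1088.12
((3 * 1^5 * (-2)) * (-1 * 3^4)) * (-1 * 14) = -6804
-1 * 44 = -44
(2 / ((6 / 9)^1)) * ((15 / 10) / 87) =3 / 58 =0.05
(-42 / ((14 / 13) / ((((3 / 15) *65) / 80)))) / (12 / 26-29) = 6591 / 29680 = 0.22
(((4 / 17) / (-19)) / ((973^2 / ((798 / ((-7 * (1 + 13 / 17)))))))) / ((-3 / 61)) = -244 / 14200935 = -0.00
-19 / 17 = -1.12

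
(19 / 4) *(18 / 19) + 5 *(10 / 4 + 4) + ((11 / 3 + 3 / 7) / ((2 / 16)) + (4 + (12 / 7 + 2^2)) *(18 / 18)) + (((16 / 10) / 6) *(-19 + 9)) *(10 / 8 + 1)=1543 / 21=73.48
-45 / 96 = -15 / 32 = -0.47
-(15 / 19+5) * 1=-110 / 19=-5.79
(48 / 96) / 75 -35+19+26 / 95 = -44801 / 2850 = -15.72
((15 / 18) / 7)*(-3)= -5 / 14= -0.36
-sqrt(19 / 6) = -sqrt(114) / 6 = -1.78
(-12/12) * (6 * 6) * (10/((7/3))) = -1080/7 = -154.29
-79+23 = -56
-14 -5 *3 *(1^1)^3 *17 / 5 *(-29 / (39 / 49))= 23975 / 13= 1844.23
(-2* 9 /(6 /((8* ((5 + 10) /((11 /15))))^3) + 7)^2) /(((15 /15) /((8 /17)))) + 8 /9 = 5071602975265968932296 /7083048419174215048833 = 0.72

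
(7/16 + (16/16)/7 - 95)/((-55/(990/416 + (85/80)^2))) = 24696855/4100096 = 6.02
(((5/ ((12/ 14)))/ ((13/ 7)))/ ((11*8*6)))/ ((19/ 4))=245/ 195624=0.00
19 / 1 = 19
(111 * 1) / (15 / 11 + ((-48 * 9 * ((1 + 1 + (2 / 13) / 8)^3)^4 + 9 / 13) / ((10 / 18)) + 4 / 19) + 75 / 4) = -2833736147960786945310720 / 91205604557742976844873227907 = -0.00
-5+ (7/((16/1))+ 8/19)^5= -11770727087819/2596377985024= -4.53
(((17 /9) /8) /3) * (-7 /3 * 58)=-3451 /324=-10.65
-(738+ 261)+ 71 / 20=-19909 / 20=-995.45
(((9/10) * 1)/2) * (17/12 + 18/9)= 123/80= 1.54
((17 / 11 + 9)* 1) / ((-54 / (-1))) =58 / 297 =0.20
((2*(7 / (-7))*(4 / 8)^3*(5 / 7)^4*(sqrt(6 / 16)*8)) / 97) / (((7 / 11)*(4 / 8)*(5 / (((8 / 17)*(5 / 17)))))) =-55000*sqrt(6) / 471150631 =-0.00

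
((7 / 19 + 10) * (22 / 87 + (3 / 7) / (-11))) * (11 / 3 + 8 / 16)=9.24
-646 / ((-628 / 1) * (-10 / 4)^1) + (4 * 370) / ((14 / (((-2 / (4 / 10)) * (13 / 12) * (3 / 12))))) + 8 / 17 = -160407349 / 1120980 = -143.10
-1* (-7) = 7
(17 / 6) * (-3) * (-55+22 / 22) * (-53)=-24327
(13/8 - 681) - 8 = -5499/8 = -687.38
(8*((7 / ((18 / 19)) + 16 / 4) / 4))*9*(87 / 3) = 5945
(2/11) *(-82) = -164/11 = -14.91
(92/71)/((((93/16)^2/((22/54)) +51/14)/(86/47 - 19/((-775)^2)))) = 31224220926976/1140083762069375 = 0.03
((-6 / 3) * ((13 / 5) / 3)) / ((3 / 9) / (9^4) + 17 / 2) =-341172 / 1673065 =-0.20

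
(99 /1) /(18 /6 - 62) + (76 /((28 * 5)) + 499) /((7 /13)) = 13385973 /14455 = 926.04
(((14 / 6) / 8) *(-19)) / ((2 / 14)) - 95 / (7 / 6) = -20197 / 168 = -120.22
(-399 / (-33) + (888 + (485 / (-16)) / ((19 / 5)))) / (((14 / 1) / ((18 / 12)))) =8949687 / 93632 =95.58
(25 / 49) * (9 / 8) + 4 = 4.57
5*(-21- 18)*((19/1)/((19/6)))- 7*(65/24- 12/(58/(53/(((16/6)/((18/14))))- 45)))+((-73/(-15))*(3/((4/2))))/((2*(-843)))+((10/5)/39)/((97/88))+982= -96626211613/411035560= -235.08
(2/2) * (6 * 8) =48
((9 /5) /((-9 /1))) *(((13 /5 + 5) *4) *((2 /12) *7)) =-7.09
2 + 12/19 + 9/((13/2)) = 992/247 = 4.02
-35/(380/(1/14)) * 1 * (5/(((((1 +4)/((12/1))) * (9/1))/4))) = -2/57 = -0.04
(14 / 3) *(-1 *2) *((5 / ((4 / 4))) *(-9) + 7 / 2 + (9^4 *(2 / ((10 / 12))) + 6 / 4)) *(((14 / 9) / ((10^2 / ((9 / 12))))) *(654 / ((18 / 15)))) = -209719706 / 225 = -932087.58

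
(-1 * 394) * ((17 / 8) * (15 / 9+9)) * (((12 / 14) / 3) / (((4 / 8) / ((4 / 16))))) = -26792 / 21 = -1275.81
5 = 5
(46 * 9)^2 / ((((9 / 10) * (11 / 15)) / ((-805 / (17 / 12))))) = -27594756000 / 187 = -147565540.11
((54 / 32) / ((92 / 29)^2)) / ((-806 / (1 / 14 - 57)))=18097479 / 1528124416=0.01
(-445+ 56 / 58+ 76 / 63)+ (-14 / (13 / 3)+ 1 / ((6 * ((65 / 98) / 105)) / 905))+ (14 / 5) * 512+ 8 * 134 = 3080221828 / 118755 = 25937.62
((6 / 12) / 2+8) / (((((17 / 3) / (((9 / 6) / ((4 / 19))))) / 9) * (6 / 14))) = 118503 / 544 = 217.84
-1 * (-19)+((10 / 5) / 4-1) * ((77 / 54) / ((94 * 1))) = 192811 / 10152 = 18.99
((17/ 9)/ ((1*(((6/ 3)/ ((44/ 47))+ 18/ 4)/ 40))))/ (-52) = -1870/ 8541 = -0.22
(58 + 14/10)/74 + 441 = 163467/370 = 441.80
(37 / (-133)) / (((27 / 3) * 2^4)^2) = -37 / 2757888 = -0.00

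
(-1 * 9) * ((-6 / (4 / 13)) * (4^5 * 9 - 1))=3234465 / 2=1617232.50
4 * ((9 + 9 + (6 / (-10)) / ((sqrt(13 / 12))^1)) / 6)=11.62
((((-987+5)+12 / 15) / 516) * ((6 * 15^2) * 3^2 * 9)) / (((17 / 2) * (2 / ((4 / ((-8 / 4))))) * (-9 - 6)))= -1192158 / 731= -1630.86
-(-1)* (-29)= -29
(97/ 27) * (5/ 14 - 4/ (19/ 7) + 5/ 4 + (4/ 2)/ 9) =165191/ 129276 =1.28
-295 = -295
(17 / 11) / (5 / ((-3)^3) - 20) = -0.08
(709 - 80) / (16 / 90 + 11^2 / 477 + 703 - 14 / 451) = 225524805 / 252200698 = 0.89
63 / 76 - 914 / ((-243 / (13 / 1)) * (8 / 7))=402731 / 9234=43.61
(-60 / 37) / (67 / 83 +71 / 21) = -5229 / 13505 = -0.39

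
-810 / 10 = -81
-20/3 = -6.67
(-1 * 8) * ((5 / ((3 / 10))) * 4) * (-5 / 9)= 8000 / 27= 296.30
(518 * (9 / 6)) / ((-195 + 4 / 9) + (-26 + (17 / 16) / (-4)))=-447552 / 127193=-3.52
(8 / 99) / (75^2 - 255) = 4 / 265815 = 0.00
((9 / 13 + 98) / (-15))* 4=-5132 / 195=-26.32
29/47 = 0.62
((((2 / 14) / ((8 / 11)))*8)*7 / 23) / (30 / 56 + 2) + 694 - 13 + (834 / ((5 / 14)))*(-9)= -166040267 / 8165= -20335.61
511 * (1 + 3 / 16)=9709 / 16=606.81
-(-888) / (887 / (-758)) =-673104 / 887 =-758.85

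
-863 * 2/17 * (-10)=17260/17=1015.29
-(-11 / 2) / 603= 11 / 1206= 0.01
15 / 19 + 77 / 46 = 2153 / 874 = 2.46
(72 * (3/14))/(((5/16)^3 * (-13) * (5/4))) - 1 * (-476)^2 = -12888279472/56875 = -226607.11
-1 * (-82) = 82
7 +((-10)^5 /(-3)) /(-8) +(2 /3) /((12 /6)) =-12478 /3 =-4159.33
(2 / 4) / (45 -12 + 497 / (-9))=-9 / 400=-0.02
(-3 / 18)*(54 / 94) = -9 / 94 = -0.10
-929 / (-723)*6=1858 / 241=7.71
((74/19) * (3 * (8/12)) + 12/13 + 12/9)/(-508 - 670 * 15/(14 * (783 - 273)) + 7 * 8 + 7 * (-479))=-1771672/671290425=-0.00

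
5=5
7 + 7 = 14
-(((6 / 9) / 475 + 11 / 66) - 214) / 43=609421 / 122550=4.97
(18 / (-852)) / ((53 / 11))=-33 / 7526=-0.00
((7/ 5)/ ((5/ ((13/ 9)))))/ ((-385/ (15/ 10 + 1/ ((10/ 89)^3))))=-9184097/ 12375000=-0.74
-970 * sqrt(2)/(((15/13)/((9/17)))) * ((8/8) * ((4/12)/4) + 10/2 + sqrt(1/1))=-92053 * sqrt(2)/34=-3828.90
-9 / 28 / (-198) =1 / 616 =0.00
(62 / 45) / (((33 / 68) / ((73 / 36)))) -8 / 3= 41302 / 13365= 3.09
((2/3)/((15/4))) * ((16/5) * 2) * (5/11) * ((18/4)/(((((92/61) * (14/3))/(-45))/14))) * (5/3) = -87840/253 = -347.19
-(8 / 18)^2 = -16 / 81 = -0.20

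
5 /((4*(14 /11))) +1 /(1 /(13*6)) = 4423 /56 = 78.98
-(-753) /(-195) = -251 /65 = -3.86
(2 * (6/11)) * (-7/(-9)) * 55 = 140/3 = 46.67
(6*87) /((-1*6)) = -87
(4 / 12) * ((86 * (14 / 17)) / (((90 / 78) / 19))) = 297388 / 765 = 388.74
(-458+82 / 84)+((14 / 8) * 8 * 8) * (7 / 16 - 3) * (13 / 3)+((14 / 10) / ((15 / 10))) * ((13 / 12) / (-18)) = -19286467 / 11340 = -1700.75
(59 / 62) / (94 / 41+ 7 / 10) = 12095 / 38037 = 0.32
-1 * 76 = -76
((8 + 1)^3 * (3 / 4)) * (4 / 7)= 312.43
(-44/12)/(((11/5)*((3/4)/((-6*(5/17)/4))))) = 50/51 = 0.98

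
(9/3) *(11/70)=33/70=0.47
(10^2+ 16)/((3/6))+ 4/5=1164/5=232.80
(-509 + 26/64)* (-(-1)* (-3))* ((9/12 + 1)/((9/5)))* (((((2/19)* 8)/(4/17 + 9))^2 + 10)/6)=8454836975375/3416942976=2474.39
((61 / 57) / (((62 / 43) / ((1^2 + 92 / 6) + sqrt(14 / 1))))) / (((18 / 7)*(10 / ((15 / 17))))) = 18361*sqrt(14) / 720936 + 899689 / 2162808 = 0.51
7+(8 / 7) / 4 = 51 / 7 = 7.29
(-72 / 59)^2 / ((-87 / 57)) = -98496 / 100949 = -0.98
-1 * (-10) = 10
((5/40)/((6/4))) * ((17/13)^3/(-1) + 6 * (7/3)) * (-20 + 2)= -77535/4394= -17.65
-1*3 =-3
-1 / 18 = -0.06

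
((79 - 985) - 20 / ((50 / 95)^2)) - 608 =-7931 / 5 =-1586.20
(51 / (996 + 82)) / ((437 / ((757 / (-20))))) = -38607 / 9421720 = -0.00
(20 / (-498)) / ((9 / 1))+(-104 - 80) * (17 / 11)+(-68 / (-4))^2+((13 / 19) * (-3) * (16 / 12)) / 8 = 4018415 / 936738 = 4.29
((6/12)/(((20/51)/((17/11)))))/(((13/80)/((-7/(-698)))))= 6069/49907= 0.12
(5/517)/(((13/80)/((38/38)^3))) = 400/6721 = 0.06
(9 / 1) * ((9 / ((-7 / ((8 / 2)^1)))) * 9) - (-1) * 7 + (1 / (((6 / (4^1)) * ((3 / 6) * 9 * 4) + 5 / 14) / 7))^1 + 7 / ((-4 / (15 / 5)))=-4445801 / 10724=-414.57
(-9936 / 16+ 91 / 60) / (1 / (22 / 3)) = -408859 / 90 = -4542.88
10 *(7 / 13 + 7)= 75.38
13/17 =0.76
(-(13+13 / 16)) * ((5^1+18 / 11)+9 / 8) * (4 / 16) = -150943 / 5632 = -26.80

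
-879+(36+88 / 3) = -2441 / 3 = -813.67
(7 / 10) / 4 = 7 / 40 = 0.18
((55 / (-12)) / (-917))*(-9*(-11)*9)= 16335 / 3668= 4.45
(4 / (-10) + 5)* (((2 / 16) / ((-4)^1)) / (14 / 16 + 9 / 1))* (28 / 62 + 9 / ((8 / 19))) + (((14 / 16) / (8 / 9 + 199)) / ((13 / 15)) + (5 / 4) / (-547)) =-225544777673 / 716098179680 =-0.31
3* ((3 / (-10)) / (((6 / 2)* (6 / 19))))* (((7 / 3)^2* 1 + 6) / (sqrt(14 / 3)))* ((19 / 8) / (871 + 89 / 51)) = -632111* sqrt(42) / 299107200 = -0.01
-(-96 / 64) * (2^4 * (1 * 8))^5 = 51539607552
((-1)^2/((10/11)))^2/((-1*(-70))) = 121/7000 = 0.02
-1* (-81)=81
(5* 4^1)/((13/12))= 240/13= 18.46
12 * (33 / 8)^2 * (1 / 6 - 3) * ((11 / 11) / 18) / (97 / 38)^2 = -742577 / 150544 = -4.93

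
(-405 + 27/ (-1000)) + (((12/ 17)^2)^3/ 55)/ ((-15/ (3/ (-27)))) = -405.03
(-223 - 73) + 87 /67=-19745 /67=-294.70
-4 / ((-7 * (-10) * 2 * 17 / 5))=-1 / 119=-0.01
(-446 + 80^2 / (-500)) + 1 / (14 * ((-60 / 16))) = -48176 / 105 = -458.82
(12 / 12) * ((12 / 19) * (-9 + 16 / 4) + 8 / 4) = -1.16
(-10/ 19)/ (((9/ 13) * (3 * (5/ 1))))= -26/ 513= -0.05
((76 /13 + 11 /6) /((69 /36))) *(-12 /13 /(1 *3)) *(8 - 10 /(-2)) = -4792 /299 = -16.03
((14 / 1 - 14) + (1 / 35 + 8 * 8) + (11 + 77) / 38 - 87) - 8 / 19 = -14016 / 665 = -21.08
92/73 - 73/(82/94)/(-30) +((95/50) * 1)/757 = 137716606/33985515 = 4.05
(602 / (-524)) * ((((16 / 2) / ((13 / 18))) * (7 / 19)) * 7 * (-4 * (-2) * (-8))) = 67963392 / 32357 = 2100.42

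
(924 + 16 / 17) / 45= 20.55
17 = 17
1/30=0.03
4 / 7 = 0.57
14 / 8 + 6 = 31 / 4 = 7.75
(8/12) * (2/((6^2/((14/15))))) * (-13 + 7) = -28/135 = -0.21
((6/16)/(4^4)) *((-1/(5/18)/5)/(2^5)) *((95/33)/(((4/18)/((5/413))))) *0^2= 0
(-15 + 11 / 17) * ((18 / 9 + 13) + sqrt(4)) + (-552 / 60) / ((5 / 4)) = -6284 / 25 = -251.36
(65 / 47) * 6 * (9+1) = 3900 / 47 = 82.98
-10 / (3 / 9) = -30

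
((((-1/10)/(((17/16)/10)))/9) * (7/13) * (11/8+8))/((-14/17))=25/39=0.64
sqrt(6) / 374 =0.01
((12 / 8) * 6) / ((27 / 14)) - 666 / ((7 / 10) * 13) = -18706 / 273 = -68.52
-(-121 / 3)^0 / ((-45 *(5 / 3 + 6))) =0.00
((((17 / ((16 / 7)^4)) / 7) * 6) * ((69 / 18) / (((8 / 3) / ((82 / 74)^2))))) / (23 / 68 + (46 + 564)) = 33520821 / 21711945728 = 0.00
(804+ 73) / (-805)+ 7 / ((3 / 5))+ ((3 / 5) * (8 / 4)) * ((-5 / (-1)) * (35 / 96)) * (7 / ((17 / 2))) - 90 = -25493941 / 328440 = -77.62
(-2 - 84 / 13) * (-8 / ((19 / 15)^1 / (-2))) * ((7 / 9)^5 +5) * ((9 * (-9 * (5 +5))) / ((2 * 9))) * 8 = 8449408000 / 41553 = 203340.50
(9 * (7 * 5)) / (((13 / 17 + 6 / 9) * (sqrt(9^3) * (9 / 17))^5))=0.00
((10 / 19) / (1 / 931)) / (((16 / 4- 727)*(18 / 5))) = -1225 / 6507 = -0.19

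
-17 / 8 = -2.12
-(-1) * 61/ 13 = 61/ 13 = 4.69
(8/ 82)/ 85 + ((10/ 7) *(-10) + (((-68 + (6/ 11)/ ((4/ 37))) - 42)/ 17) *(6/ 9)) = -14812991/ 805035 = -18.40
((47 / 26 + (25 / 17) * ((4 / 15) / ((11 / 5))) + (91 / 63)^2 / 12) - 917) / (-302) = 3.03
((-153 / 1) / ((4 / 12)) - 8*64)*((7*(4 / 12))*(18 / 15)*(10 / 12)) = -6797 / 3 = -2265.67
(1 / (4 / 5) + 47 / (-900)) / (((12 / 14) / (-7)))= -9.78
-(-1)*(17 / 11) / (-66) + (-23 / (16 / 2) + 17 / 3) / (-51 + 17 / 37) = -12943 / 164560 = -0.08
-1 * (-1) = 1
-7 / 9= -0.78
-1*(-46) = 46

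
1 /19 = 0.05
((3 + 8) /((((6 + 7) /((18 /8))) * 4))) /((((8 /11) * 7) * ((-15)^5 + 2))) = -1089 /8845176704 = -0.00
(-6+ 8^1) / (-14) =-1 / 7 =-0.14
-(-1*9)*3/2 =27/2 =13.50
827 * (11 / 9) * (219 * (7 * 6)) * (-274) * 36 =-91706929776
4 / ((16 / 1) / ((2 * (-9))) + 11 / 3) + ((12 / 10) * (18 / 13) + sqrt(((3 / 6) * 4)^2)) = 1658 / 325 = 5.10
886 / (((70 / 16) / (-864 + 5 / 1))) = -6088592 / 35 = -173959.77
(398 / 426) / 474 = 0.00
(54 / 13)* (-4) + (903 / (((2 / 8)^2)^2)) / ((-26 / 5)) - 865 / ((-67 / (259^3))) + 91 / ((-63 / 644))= 224260446.06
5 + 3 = 8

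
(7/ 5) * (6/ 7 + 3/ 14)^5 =151875/ 76832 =1.98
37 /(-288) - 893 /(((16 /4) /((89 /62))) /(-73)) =208864409 /8928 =23394.31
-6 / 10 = -0.60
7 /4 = 1.75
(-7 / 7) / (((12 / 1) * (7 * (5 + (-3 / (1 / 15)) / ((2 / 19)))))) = 1 / 35490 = 0.00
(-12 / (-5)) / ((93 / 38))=152 / 155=0.98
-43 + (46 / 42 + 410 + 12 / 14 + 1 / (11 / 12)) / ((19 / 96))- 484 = 2282215 / 1463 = 1559.96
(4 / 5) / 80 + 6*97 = 582.01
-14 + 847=833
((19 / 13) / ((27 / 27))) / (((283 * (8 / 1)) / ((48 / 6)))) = 19 / 3679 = 0.01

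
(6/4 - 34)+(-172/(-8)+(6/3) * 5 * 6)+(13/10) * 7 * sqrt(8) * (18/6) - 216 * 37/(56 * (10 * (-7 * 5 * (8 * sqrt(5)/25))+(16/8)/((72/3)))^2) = -55240704 * sqrt(5)/81571225559041+27977631105249127/570998578913287+273 * sqrt(2)/5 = 126.21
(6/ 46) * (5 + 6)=33/ 23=1.43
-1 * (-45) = 45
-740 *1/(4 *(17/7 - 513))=1295/3574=0.36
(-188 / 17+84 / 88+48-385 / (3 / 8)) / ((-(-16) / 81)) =-29953827 / 5984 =-5005.65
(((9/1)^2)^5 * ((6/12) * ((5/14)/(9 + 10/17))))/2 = 296376674085/9128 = 32468960.79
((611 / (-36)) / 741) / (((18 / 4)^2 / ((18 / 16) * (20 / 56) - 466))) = 2450909 / 4653936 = 0.53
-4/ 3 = -1.33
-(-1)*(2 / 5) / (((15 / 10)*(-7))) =-4 / 105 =-0.04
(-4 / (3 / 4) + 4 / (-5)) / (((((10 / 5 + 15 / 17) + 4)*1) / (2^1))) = -3128 / 1755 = -1.78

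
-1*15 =-15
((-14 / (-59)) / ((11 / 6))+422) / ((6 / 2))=273962 / 1947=140.71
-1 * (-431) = 431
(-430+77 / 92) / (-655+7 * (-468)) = 39483 / 361652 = 0.11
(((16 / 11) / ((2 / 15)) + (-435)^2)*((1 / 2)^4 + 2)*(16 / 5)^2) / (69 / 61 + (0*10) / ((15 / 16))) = 406327344 / 115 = 3533281.25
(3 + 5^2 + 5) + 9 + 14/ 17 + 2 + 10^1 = 932/ 17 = 54.82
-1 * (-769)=769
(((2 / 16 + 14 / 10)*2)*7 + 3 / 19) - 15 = 2473 / 380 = 6.51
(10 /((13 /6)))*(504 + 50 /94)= 1422780 /611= 2328.61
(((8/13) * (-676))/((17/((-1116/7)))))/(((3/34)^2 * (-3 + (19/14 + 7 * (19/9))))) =63138816/1655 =38150.34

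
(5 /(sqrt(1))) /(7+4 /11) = 55 /81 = 0.68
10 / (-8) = -5 / 4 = -1.25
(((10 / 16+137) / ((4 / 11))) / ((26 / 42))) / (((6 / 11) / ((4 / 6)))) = 310849 / 416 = 747.23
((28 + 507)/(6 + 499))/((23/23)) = 107/101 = 1.06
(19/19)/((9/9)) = 1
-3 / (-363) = 0.01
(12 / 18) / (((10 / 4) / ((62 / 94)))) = 0.18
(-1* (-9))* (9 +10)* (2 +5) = 1197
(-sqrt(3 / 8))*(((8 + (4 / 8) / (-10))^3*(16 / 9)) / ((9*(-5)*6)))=148877*sqrt(6) / 180000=2.03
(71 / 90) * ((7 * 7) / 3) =3479 / 270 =12.89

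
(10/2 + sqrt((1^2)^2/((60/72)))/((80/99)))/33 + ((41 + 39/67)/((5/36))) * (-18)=-59574149/11055 + 3 * sqrt(30)/400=-5388.85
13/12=1.08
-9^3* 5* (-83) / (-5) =-60507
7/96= 0.07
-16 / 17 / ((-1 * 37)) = 16 / 629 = 0.03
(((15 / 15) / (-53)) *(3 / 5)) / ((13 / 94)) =-0.08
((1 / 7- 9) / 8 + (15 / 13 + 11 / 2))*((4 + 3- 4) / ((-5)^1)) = -6057 / 1820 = -3.33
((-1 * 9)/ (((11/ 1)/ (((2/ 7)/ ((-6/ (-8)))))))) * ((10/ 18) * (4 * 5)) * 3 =-800/ 77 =-10.39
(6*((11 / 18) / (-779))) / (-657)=11 / 1535409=0.00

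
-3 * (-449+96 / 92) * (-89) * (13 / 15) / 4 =-11920571 / 460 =-25914.28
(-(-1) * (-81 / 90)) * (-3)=27 / 10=2.70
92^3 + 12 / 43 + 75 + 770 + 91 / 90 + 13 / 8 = 12067215967 / 15480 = 779535.92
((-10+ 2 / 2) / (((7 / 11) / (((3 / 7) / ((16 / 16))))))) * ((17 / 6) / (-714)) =33 / 1372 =0.02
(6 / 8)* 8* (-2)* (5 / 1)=-60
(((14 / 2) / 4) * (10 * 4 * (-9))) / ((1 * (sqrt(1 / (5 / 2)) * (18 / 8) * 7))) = -20 * sqrt(10) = -63.25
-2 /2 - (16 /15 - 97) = 1424 /15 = 94.93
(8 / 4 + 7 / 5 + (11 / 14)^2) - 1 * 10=-5.98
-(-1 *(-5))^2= -25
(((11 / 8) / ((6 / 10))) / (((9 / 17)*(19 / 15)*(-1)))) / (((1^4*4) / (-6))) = 4675 / 912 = 5.13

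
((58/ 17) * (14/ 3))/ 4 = 203/ 51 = 3.98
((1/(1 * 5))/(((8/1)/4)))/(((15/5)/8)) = 4/15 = 0.27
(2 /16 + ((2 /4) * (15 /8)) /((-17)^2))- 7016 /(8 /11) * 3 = -133822591 /4624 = -28940.87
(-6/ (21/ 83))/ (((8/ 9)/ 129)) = -96363/ 28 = -3441.54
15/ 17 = 0.88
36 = 36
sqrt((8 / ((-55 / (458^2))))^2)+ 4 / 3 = 30512.46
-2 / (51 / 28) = -56 / 51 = -1.10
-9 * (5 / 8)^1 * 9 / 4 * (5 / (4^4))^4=-253125 / 137438953472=-0.00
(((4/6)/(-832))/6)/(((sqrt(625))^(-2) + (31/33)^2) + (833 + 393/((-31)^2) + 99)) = -72675625/507893464232128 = -0.00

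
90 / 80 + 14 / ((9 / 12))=475 / 24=19.79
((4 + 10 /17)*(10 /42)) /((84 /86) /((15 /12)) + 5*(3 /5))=0.29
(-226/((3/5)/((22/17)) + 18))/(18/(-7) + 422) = -43505/1490754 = -0.03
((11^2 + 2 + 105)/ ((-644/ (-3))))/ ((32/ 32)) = 171/ 161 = 1.06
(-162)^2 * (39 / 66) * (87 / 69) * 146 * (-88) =-5778088992 / 23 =-251221260.52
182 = 182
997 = 997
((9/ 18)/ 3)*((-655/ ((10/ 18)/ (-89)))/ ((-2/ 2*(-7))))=34977/ 14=2498.36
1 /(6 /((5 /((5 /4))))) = 2 /3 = 0.67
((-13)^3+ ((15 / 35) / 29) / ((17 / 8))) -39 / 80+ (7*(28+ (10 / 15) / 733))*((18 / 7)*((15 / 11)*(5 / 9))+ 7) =-2962440802201 / 6678099120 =-443.61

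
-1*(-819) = 819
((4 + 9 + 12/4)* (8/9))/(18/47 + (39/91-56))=-42112/163413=-0.26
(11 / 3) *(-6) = -22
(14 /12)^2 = 1.36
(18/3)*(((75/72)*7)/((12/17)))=2975/48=61.98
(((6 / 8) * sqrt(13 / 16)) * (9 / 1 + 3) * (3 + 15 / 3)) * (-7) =-126 * sqrt(13) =-454.30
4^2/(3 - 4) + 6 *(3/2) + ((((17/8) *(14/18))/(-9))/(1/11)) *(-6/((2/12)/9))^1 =1295/2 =647.50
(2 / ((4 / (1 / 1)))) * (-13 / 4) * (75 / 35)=-195 / 56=-3.48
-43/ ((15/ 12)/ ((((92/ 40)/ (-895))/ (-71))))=-1978/ 1588625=-0.00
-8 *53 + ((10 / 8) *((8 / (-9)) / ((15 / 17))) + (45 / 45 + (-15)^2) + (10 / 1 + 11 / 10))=-50803 / 270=-188.16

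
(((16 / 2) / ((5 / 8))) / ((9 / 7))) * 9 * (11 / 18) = 2464 / 45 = 54.76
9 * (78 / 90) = 39 / 5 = 7.80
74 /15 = 4.93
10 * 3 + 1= 31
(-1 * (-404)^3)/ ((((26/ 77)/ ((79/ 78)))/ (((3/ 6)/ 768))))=6267320983/ 48672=128766.46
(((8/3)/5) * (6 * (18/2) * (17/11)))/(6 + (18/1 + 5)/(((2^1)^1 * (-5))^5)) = 48960000/6599747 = 7.42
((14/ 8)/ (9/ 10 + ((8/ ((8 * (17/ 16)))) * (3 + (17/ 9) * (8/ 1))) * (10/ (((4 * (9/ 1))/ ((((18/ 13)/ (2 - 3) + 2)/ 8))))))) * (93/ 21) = 2774655/ 452618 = 6.13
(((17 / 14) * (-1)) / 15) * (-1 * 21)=1.70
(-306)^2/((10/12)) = 561816/5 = 112363.20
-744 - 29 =-773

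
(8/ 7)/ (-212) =-2/ 371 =-0.01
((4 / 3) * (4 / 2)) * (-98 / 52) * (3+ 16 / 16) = -784 / 39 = -20.10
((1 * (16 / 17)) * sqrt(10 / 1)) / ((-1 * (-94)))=8 * sqrt(10) / 799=0.03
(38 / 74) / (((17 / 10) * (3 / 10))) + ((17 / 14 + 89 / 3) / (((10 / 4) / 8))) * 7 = 2178668 / 3145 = 692.74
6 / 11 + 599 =6595 / 11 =599.55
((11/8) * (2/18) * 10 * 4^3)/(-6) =-440/27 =-16.30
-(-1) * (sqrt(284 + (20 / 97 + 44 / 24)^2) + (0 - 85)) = -68.02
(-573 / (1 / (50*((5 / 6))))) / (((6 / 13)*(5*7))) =-62075 / 42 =-1477.98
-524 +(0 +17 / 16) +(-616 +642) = -7951 / 16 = -496.94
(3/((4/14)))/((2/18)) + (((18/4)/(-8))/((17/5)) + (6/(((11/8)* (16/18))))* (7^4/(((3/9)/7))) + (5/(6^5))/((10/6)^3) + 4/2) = 333392346637/1346400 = 247617.61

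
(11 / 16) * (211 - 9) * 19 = 21109 / 8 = 2638.62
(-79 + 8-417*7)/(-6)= 1495/3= 498.33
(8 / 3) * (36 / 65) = 96 / 65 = 1.48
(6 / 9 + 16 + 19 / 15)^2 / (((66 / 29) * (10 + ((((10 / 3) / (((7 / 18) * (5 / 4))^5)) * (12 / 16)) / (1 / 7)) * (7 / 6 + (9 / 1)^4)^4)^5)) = 638739003239759666925312042236328125 / 11038091923304310752583430941374324201047662648656664604501921323868246016653828074142183008618362821993625170031712770036544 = 0.00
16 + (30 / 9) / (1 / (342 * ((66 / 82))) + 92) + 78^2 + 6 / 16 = 6100.41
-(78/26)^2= -9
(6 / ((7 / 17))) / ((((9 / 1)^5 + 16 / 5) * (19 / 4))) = 2040 / 39269713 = 0.00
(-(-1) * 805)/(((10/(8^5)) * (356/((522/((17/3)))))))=1032708096/1513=682556.57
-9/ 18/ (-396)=0.00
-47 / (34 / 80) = -1880 / 17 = -110.59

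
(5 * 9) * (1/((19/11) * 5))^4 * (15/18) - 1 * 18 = -117244977/6516050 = -17.99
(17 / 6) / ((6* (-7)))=-17 / 252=-0.07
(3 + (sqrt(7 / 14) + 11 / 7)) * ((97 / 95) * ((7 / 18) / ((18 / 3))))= 679 * sqrt(2) / 20520 + 776 / 2565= 0.35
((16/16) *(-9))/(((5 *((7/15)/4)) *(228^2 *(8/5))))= -15/80864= -0.00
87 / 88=0.99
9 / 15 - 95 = -472 / 5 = -94.40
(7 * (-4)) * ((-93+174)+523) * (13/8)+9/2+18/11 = -604469/22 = -27475.86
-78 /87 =-26 /29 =-0.90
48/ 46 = 24/ 23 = 1.04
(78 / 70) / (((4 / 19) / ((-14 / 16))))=-741 / 160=-4.63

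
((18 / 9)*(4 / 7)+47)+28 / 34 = 5827 / 119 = 48.97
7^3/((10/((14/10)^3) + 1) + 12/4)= 117649/2622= 44.87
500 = 500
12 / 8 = 3 / 2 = 1.50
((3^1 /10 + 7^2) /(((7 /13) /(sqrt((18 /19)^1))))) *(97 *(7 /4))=1865019 *sqrt(38) /760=15127.30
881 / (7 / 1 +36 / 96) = 7048 / 59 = 119.46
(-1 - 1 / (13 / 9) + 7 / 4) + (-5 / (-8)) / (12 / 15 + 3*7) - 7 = -6.91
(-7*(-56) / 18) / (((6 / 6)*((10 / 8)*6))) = 392 / 135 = 2.90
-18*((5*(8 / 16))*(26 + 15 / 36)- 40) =-1875 / 4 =-468.75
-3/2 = -1.50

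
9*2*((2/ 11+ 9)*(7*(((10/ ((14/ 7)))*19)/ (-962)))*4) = -2417940/ 5291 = -456.99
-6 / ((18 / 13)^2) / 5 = -169 / 270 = -0.63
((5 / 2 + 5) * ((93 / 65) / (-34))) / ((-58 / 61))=17019 / 51272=0.33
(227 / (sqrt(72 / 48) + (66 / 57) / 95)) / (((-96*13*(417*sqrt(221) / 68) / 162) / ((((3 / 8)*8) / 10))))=-3993687045*sqrt(1326) / 1836640452296 + 24338259*sqrt(221) / 459160113074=-0.08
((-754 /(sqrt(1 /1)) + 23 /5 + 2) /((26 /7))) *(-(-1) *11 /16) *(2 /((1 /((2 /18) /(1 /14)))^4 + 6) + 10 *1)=-352118739049 /246539280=-1428.25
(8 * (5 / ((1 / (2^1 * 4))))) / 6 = 160 / 3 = 53.33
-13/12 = -1.08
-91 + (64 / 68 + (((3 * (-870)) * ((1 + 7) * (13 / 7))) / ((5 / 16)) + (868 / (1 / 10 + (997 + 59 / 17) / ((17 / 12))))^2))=-1256546136100060397 / 10119122451431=-124175.41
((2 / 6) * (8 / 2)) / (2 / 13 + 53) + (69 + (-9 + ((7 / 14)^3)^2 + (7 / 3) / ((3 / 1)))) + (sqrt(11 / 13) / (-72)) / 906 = 24206731 / 398016-sqrt(143) / 848016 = 60.82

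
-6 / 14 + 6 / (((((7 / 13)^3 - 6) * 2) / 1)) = -84654 / 89873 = -0.94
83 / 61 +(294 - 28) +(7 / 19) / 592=183444059 / 686128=267.36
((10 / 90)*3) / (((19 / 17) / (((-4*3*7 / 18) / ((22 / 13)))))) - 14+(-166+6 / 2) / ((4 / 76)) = -5853338 / 1881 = -3111.82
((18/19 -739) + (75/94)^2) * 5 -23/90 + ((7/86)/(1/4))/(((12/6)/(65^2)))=-974418815413/324855540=-2999.55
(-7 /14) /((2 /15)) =-15 /4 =-3.75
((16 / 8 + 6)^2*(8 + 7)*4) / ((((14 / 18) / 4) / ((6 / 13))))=829440 / 91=9114.73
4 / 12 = 1 / 3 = 0.33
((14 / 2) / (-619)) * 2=-14 / 619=-0.02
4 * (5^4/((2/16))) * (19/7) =380000/7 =54285.71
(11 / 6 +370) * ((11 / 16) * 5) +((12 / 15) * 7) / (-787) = 482841487 / 377760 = 1278.17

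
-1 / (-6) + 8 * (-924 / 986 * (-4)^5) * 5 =113541613 / 2958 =38384.59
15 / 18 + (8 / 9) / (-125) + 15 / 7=46763 / 15750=2.97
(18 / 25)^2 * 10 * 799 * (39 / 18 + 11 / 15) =7507404 / 625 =12011.85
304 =304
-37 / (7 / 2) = -74 / 7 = -10.57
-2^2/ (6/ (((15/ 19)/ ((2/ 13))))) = -65/ 19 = -3.42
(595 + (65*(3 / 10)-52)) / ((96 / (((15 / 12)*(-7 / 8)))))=-13125 / 2048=-6.41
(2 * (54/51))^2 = 1296/289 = 4.48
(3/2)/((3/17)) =17/2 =8.50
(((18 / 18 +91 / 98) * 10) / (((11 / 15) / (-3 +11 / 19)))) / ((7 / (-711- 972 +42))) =152859150 / 10241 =14926.19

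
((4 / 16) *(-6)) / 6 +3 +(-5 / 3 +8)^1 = 109 / 12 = 9.08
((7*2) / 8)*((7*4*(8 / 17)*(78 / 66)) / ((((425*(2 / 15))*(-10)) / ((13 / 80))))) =-0.01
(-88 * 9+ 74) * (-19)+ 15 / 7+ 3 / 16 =1528165 / 112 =13644.33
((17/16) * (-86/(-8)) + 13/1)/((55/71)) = 110973/3520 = 31.53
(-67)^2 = 4489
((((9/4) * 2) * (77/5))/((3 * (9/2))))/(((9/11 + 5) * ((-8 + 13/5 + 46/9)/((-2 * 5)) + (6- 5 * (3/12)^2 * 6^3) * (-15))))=12705/13284416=0.00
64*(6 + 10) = 1024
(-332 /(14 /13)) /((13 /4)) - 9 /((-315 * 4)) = -1897 /20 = -94.85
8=8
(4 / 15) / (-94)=-2 / 705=-0.00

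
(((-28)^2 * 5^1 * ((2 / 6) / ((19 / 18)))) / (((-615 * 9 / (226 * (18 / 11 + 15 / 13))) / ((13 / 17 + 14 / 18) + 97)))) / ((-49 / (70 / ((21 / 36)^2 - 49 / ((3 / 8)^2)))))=-17445898240 / 305890299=-57.03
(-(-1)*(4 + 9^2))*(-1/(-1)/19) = 85/19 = 4.47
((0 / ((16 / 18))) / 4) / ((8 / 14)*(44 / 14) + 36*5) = 0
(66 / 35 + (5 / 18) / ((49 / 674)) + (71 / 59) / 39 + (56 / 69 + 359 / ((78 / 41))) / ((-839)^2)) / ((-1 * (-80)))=314212638701081 / 4381024663360800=0.07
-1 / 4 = -0.25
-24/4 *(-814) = 4884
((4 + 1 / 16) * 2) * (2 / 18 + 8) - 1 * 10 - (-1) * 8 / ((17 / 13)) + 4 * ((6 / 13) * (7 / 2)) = 68.48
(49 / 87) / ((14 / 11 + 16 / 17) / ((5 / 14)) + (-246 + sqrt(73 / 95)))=-65058307930 / 27699456558731-8567405 *sqrt(6935) / 83098369676193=-0.00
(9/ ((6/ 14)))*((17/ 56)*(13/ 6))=221/ 16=13.81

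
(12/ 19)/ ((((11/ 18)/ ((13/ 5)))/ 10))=5616/ 209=26.87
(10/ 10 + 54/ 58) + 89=2637/ 29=90.93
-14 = -14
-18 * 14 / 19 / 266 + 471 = 170013 / 361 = 470.95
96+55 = 151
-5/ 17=-0.29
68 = 68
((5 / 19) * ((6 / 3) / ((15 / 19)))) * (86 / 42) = 86 / 63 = 1.37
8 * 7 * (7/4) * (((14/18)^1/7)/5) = 98/45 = 2.18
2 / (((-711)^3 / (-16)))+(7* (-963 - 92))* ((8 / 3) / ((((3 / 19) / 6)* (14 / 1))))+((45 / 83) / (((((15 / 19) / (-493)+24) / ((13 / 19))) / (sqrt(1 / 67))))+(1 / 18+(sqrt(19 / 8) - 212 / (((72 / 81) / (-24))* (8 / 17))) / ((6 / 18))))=-6096853713703 / 359425431+32045* sqrt(67) / 138897097+3* sqrt(38) / 4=-16958.15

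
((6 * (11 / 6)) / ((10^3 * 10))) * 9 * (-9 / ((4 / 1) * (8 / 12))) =-2673 / 80000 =-0.03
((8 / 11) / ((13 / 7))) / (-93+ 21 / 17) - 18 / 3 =-167429 / 27885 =-6.00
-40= -40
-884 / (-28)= 221 / 7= 31.57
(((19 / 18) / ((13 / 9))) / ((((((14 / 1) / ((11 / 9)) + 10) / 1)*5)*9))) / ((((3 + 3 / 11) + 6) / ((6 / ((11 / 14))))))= 1463 / 2347020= 0.00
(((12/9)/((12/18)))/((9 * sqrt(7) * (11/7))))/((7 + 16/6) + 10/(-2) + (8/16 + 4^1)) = 0.01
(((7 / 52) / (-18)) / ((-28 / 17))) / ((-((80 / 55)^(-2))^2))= -0.02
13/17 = 0.76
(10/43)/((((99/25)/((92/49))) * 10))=2300/208593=0.01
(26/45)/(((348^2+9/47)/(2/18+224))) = 2464774/2305218285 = 0.00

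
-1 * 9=-9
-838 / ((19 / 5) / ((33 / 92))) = -69135 / 874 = -79.10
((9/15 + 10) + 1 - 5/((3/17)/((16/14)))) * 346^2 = -261220312/105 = -2487812.50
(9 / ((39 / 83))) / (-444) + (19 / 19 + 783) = 1508333 / 1924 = 783.96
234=234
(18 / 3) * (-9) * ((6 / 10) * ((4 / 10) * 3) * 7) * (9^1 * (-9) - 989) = 1456056 / 5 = 291211.20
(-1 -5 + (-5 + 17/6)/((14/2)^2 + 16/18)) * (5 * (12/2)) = -81405/449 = -181.30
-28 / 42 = -2 / 3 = -0.67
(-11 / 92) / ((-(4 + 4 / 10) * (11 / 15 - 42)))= -0.00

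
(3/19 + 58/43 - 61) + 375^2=114842019/817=140565.51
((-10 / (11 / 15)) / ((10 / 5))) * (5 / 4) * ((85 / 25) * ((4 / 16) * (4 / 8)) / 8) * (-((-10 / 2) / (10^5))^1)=-51 / 2252800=-0.00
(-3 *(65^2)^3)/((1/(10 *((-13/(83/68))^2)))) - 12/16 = -7072385351070020667/27556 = -256655006208086.10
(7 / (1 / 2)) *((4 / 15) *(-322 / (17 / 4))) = -72128 / 255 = -282.85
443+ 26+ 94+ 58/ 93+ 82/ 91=4777573/ 8463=564.52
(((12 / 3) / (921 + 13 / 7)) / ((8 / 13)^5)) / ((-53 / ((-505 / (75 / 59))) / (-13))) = -201340683817 / 42071654400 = -4.79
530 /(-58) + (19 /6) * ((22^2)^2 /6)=32266379 /261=123625.97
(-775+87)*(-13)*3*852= 22860864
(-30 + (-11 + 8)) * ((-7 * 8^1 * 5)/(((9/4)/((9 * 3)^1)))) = 110880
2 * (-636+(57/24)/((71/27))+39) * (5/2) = -1692915/568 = -2980.48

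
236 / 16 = 59 / 4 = 14.75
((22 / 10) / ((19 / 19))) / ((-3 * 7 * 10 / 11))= -121 / 1050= -0.12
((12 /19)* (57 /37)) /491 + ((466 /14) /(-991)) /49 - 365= -2253939802958 /6175199471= -365.00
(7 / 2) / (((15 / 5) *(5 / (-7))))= -49 / 30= -1.63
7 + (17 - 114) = -90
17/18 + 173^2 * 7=3771071/18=209503.94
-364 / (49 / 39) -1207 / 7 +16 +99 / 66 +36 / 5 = -30621 / 70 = -437.44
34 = 34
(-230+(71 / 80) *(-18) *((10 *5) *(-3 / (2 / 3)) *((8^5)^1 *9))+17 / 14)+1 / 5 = 74201686399 / 70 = 1060024091.41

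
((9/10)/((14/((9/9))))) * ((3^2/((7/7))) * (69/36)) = 621/560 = 1.11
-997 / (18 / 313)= -312061 / 18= -17336.72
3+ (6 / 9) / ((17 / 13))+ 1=4.51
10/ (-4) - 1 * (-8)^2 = -133/ 2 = -66.50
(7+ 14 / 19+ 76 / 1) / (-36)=-1591 / 684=-2.33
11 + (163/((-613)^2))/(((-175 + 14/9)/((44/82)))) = 264545477185/24049591769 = 11.00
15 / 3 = 5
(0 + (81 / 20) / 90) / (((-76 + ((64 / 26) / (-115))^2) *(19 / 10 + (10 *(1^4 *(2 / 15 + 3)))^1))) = -4023045 / 225801724496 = -0.00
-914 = -914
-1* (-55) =55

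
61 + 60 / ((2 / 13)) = 451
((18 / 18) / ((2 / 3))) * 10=15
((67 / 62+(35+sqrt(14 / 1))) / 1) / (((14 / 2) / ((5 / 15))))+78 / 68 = 3.04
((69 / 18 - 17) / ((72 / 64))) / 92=-79 / 621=-0.13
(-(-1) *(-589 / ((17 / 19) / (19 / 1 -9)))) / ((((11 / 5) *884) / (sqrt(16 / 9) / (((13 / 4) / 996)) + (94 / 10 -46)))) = -1353047855 / 1074502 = -1259.23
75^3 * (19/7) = 1145089.29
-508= -508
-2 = -2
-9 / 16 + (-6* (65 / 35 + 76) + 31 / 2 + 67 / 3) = -144437 / 336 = -429.87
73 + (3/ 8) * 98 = 439/ 4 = 109.75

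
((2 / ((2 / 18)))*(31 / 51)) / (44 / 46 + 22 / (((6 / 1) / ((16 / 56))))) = 44919 / 8228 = 5.46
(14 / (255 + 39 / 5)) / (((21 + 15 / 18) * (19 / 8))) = 560 / 545091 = 0.00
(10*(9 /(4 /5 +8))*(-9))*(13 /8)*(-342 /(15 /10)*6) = 4501575 /22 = 204617.05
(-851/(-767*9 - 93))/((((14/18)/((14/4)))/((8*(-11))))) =-2553/53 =-48.17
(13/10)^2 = 169/100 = 1.69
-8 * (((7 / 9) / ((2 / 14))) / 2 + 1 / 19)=-22.20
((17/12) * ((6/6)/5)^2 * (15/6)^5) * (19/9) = 40375/3456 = 11.68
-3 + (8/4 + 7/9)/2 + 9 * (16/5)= 2447/90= 27.19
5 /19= 0.26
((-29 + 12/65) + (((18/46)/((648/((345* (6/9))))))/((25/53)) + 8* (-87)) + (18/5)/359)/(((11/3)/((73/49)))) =-44430182501/150930780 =-294.37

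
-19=-19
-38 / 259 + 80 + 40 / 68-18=274930 / 4403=62.44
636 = 636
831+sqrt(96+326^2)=2* sqrt(26593)+831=1157.15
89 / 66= 1.35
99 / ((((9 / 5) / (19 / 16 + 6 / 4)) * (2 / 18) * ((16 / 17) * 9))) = 40205 / 256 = 157.05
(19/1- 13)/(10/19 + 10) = 57/100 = 0.57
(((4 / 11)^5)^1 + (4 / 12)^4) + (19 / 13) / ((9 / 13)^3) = 519330716 / 117406179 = 4.42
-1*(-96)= 96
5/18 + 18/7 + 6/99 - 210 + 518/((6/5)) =224.58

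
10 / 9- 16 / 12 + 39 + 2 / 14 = 2452 / 63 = 38.92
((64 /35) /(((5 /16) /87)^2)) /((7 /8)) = 992083968 /6125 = 161972.89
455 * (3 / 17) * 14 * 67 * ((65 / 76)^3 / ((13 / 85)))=67619540625 / 219488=308078.53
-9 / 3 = -3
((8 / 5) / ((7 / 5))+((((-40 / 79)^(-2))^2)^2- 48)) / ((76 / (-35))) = -85.03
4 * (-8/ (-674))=16/ 337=0.05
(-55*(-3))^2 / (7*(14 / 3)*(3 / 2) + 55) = 27225 / 104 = 261.78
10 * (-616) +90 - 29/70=-424929/70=-6070.41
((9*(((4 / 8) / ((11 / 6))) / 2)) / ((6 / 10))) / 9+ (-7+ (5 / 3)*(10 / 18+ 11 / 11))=-2483 / 594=-4.18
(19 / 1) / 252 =19 / 252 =0.08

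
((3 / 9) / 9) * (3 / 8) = 1 / 72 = 0.01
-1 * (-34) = 34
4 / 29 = 0.14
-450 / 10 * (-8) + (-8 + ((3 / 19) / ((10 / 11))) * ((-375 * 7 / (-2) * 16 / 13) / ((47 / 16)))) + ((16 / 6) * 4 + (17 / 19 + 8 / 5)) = 80219381 / 174135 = 460.67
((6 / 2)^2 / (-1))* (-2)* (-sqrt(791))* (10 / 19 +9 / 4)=-1899* sqrt(791) / 38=-1405.50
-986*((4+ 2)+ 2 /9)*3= -55216 /3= -18405.33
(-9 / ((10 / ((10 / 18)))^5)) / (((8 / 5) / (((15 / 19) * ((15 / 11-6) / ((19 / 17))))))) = 7225 / 741083904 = 0.00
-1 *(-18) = 18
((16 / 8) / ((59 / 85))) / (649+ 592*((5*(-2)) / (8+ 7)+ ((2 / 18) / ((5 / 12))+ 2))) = 850 / 470879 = 0.00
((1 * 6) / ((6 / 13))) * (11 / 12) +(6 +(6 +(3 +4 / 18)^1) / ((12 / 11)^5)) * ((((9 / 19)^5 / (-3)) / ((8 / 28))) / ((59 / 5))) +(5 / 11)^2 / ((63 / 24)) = 9097992333808417 / 760246857689088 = 11.97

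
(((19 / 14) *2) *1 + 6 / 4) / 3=59 / 42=1.40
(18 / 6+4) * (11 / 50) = 77 / 50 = 1.54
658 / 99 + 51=5707 / 99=57.65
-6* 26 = -156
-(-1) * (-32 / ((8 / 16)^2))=-128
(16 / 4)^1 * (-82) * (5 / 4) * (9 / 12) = -615 / 2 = -307.50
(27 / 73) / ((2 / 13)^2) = 4563 / 292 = 15.63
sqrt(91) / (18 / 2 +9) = sqrt(91) / 18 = 0.53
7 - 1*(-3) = 10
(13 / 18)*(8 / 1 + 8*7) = 416 / 9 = 46.22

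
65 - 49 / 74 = 4761 / 74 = 64.34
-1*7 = -7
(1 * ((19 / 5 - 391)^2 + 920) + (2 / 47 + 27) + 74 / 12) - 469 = 1060376747 / 7050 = 150408.05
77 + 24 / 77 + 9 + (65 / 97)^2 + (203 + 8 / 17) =3574599450 / 12316381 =290.23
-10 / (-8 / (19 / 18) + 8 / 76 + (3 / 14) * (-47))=2660 / 4667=0.57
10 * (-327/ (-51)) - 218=-2616/ 17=-153.88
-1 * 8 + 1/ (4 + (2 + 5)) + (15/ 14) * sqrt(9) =-723/ 154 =-4.69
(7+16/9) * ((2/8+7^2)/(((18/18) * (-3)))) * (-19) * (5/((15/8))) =591394/81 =7301.16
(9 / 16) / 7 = 9 / 112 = 0.08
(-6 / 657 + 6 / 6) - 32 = -6791 / 219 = -31.01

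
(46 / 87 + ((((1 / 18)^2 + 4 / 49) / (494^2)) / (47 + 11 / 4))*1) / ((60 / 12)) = 2955457073717 / 27948343697820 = 0.11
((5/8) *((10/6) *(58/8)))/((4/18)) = 33.98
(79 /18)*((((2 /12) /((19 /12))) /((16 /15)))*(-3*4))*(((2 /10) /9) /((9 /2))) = -0.03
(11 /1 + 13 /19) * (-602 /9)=-781.54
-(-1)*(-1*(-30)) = 30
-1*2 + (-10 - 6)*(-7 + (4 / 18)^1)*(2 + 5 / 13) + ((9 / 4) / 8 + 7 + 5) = 1006685 / 3744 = 268.88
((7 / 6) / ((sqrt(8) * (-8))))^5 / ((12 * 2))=-16807 * sqrt(2) / 1565515579392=-0.00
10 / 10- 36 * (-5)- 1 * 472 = -291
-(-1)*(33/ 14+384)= 5409/ 14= 386.36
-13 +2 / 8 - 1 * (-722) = 2837 / 4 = 709.25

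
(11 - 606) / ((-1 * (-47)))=-595 / 47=-12.66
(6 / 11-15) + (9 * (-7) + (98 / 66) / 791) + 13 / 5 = -1395628 / 18645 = -74.85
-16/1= -16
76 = 76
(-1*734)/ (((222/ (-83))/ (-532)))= -16205252/ 111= -145993.26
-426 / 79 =-5.39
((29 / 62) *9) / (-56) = -261 / 3472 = -0.08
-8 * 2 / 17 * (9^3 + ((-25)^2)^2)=-6261664 / 17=-368333.18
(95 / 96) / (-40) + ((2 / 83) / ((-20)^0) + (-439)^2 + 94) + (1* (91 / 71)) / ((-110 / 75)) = 9599070762859 / 49784064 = 192814.13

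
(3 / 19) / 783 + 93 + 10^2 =957088 / 4959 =193.00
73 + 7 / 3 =226 / 3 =75.33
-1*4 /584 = -1 /146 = -0.01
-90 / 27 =-10 / 3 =-3.33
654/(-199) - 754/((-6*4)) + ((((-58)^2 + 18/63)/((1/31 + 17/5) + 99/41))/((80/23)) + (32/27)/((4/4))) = 2177235592781/11180095416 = 194.74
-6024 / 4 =-1506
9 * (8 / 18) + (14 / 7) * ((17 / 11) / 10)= 237 / 55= 4.31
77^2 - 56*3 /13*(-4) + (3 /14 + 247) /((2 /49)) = 625947 /52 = 12037.44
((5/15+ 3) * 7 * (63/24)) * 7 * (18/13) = 15435/26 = 593.65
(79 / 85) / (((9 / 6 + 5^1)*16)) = 0.01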